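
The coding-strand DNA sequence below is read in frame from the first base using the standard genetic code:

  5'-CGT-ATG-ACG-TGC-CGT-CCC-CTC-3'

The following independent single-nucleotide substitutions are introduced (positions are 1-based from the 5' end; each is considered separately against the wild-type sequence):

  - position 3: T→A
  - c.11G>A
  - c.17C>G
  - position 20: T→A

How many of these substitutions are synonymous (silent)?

Codon 1: CGT (Arg) → CGA (Arg) — synonymous.
Codon 4: TGC (Cys) → TAC (Tyr) — missense.
Codon 6: CCC (Pro) → CGC (Arg) — missense.
Codon 7: CTC (Leu) → CAC (His) — missense.
Synonymous: 1 of 4.

1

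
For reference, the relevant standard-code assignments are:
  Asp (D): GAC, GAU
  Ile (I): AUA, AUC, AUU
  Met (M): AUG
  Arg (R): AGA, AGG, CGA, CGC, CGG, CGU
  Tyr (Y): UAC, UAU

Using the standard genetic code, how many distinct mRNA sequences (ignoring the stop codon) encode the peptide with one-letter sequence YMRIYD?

144

Tyr: 2 codons.
Met: 1 codon.
Arg: 6 codons.
Ile: 3 codons.
Tyr: 2 codons.
Asp: 2 codons.
2 × 1 × 6 × 3 × 2 × 2 = 144.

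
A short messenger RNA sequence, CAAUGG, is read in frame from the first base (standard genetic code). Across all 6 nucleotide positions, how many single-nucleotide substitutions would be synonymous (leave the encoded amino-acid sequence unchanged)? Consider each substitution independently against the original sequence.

Codon 1 (CAA, Gln): 1 synonymous substitution.
Codon 2 (UGG, Trp): 0 synonymous substitutions.
Total: 1 + 0 = 1.

1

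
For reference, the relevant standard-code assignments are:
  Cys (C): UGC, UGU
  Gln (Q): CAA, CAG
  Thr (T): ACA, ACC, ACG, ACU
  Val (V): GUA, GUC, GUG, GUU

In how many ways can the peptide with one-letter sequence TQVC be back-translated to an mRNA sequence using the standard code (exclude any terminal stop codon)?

Thr: 4 codons.
Gln: 2 codons.
Val: 4 codons.
Cys: 2 codons.
4 × 2 × 4 × 2 = 64.

64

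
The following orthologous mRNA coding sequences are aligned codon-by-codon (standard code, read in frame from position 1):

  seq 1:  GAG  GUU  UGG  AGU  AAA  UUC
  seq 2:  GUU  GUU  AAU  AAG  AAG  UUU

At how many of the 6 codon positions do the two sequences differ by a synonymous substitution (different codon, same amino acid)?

Codon 1: GAG Glu / GUU Val — nonsynonymous.
Codon 2: GUU Val / GUU Val — identical.
Codon 3: UGG Trp / AAU Asn — nonsynonymous.
Codon 4: AGU Ser / AAG Lys — nonsynonymous.
Codon 5: AAA Lys / AAG Lys — synonymous.
Codon 6: UUC Phe / UUU Phe — synonymous.
Synonymous differences: 2.

2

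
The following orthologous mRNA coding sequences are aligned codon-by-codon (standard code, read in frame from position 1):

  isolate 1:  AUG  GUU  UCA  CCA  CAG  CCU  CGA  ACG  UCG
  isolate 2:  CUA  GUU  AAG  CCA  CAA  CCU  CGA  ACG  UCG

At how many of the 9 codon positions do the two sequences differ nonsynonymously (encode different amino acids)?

2

Codon 1: AUG Met / CUA Leu — nonsynonymous.
Codon 2: GUU Val / GUU Val — identical.
Codon 3: UCA Ser / AAG Lys — nonsynonymous.
Codon 4: CCA Pro / CCA Pro — identical.
Codon 5: CAG Gln / CAA Gln — synonymous.
Codon 6: CCU Pro / CCU Pro — identical.
Codon 7: CGA Arg / CGA Arg — identical.
Codon 8: ACG Thr / ACG Thr — identical.
Codon 9: UCG Ser / UCG Ser — identical.
Nonsynonymous differences: 2.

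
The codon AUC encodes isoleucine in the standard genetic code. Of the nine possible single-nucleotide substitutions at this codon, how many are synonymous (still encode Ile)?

2

Position 1: none → 0 synonymous.
Position 2: none → 0 synonymous.
Position 3: AUU, AUA → 2 synonymous.
Total: 0 + 0 + 2 = 2.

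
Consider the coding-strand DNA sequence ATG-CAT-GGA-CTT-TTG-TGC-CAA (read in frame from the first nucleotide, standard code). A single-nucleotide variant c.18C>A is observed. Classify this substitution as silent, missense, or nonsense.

Position 18 falls in codon 6: TGC → Cys.
After the substitution the codon is TGA → Stop.
The new codon is a stop codon, so this is a nonsense mutation.

nonsense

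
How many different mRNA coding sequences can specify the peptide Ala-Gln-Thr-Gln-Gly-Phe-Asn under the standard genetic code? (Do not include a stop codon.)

1024

Ala: 4 codons.
Gln: 2 codons.
Thr: 4 codons.
Gln: 2 codons.
Gly: 4 codons.
Phe: 2 codons.
Asn: 2 codons.
4 × 2 × 4 × 2 × 4 × 2 × 2 = 1024.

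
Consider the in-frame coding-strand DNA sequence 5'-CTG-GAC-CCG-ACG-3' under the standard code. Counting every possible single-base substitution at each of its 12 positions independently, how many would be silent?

11

Codon 1 (CTG, Leu): 4 synonymous substitutions.
Codon 2 (GAC, Asp): 1 synonymous substitution.
Codon 3 (CCG, Pro): 3 synonymous substitutions.
Codon 4 (ACG, Thr): 3 synonymous substitutions.
Total: 4 + 1 + 3 + 3 = 11.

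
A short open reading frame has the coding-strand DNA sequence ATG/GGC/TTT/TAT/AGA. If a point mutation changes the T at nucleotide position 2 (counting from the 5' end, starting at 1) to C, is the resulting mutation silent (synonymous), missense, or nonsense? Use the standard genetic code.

missense

Position 2 falls in codon 1: ATG → Met.
After the substitution the codon is ACG → Thr.
Met ≠ Thr, so this is a missense mutation.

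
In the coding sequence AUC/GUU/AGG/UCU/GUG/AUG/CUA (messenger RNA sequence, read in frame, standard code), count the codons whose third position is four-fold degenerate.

4

Codon 1 AUC (Ile): third position 3-fold.
Codon 2 GUU (Val): third position 4-fold.
Codon 3 AGG (Arg): third position 2-fold.
Codon 4 UCU (Ser): third position 4-fold.
Codon 5 GUG (Val): third position 4-fold.
Codon 6 AUG (Met): third position 1-fold.
Codon 7 CUA (Leu): third position 4-fold.
Four-fold degenerate third positions: 4.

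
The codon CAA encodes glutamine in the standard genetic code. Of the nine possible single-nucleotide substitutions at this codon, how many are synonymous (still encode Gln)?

1

Position 1: none → 0 synonymous.
Position 2: none → 0 synonymous.
Position 3: CAG → 1 synonymous.
Total: 0 + 0 + 1 = 1.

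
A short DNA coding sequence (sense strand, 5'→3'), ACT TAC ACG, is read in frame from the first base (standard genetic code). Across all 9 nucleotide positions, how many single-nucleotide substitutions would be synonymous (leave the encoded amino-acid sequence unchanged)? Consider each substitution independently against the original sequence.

Codon 1 (ACT, Thr): 3 synonymous substitutions.
Codon 2 (TAC, Tyr): 1 synonymous substitution.
Codon 3 (ACG, Thr): 3 synonymous substitutions.
Total: 3 + 1 + 3 = 7.

7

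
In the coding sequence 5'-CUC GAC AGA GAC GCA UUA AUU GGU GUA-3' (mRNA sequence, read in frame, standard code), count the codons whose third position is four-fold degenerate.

4

Codon 1 CUC (Leu): third position 4-fold.
Codon 2 GAC (Asp): third position 2-fold.
Codon 3 AGA (Arg): third position 2-fold.
Codon 4 GAC (Asp): third position 2-fold.
Codon 5 GCA (Ala): third position 4-fold.
Codon 6 UUA (Leu): third position 2-fold.
Codon 7 AUU (Ile): third position 3-fold.
Codon 8 GGU (Gly): third position 4-fold.
Codon 9 GUA (Val): third position 4-fold.
Four-fold degenerate third positions: 4.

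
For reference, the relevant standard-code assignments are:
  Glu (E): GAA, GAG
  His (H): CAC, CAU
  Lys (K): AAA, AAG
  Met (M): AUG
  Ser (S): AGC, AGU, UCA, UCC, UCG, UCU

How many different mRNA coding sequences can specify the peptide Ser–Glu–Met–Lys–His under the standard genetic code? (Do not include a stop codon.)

Ser: 6 codons.
Glu: 2 codons.
Met: 1 codon.
Lys: 2 codons.
His: 2 codons.
6 × 2 × 1 × 2 × 2 = 48.

48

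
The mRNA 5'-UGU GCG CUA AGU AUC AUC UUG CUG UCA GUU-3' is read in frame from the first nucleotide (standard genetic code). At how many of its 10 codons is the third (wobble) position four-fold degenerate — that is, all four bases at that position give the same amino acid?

Codon 1 UGU (Cys): third position 2-fold.
Codon 2 GCG (Ala): third position 4-fold.
Codon 3 CUA (Leu): third position 4-fold.
Codon 4 AGU (Ser): third position 2-fold.
Codon 5 AUC (Ile): third position 3-fold.
Codon 6 AUC (Ile): third position 3-fold.
Codon 7 UUG (Leu): third position 2-fold.
Codon 8 CUG (Leu): third position 4-fold.
Codon 9 UCA (Ser): third position 4-fold.
Codon 10 GUU (Val): third position 4-fold.
Four-fold degenerate third positions: 5.

5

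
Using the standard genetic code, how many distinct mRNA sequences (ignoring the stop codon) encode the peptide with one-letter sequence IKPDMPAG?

Ile: 3 codons.
Lys: 2 codons.
Pro: 4 codons.
Asp: 2 codons.
Met: 1 codon.
Pro: 4 codons.
Ala: 4 codons.
Gly: 4 codons.
3 × 2 × 4 × 2 × 1 × 4 × 4 × 4 = 3072.

3072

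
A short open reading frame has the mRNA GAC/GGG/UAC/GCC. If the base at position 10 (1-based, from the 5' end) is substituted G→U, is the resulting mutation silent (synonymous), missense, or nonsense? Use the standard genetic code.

Position 10 falls in codon 4: GCC → Ala.
After the substitution the codon is UCC → Ser.
Ala ≠ Ser, so this is a missense mutation.

missense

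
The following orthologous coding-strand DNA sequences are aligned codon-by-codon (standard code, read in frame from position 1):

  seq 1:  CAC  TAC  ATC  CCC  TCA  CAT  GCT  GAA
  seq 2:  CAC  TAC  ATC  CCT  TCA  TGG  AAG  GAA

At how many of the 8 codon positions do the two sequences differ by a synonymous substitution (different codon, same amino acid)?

Codon 1: CAC His / CAC His — identical.
Codon 2: TAC Tyr / TAC Tyr — identical.
Codon 3: ATC Ile / ATC Ile — identical.
Codon 4: CCC Pro / CCT Pro — synonymous.
Codon 5: TCA Ser / TCA Ser — identical.
Codon 6: CAT His / TGG Trp — nonsynonymous.
Codon 7: GCT Ala / AAG Lys — nonsynonymous.
Codon 8: GAA Glu / GAA Glu — identical.
Synonymous differences: 1.

1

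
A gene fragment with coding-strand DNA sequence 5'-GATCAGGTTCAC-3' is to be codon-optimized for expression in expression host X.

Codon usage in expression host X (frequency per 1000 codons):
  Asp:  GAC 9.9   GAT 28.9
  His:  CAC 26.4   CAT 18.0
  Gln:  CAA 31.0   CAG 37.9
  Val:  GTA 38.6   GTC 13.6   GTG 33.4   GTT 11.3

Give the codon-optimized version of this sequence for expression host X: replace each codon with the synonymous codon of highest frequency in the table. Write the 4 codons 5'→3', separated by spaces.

Codon 1 (Asp): best is GAT at 28.9.
Codon 2 (Gln): best is CAG at 37.9.
Codon 3 (Val): best is GTA at 38.6.
Codon 4 (His): best is CAC at 26.4.

GAT CAG GTA CAC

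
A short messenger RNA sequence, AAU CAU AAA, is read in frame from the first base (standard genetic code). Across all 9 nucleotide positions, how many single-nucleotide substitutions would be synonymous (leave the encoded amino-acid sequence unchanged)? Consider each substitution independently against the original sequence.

3

Codon 1 (AAU, Asn): 1 synonymous substitution.
Codon 2 (CAU, His): 1 synonymous substitution.
Codon 3 (AAA, Lys): 1 synonymous substitution.
Total: 1 + 1 + 1 = 3.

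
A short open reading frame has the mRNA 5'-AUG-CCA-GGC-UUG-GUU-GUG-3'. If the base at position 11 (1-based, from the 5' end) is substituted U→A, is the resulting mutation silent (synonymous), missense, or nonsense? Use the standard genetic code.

nonsense

Position 11 falls in codon 4: UUG → Leu.
After the substitution the codon is UAG → Stop.
The new codon is a stop codon, so this is a nonsense mutation.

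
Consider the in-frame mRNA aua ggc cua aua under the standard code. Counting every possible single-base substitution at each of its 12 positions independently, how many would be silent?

Codon 1 (AUA, Ile): 2 synonymous substitutions.
Codon 2 (GGC, Gly): 3 synonymous substitutions.
Codon 3 (CUA, Leu): 4 synonymous substitutions.
Codon 4 (AUA, Ile): 2 synonymous substitutions.
Total: 2 + 3 + 4 + 2 = 11.

11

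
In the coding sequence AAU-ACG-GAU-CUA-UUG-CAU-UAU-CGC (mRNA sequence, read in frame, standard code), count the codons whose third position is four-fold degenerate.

3

Codon 1 AAU (Asn): third position 2-fold.
Codon 2 ACG (Thr): third position 4-fold.
Codon 3 GAU (Asp): third position 2-fold.
Codon 4 CUA (Leu): third position 4-fold.
Codon 5 UUG (Leu): third position 2-fold.
Codon 6 CAU (His): third position 2-fold.
Codon 7 UAU (Tyr): third position 2-fold.
Codon 8 CGC (Arg): third position 4-fold.
Four-fold degenerate third positions: 3.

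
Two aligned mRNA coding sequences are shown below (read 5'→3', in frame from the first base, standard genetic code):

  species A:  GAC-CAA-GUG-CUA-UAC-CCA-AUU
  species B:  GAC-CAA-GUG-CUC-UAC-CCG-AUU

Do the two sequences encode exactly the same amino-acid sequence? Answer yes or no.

Codon 1: GAC Asp / GAC Asp — identical.
Codon 2: CAA Gln / CAA Gln — identical.
Codon 3: GUG Val / GUG Val — identical.
Codon 4: CUA Leu / CUC Leu — synonymous.
Codon 5: UAC Tyr / UAC Tyr — identical.
Codon 6: CCA Pro / CCG Pro — synonymous.
Codon 7: AUU Ile / AUU Ile — identical.
Nonsynonymous differences: 0 → same protein.

yes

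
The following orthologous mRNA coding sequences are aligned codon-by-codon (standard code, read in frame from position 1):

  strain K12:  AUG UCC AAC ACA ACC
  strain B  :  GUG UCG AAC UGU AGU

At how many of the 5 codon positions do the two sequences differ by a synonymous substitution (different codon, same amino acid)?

Codon 1: AUG Met / GUG Val — nonsynonymous.
Codon 2: UCC Ser / UCG Ser — synonymous.
Codon 3: AAC Asn / AAC Asn — identical.
Codon 4: ACA Thr / UGU Cys — nonsynonymous.
Codon 5: ACC Thr / AGU Ser — nonsynonymous.
Synonymous differences: 1.

1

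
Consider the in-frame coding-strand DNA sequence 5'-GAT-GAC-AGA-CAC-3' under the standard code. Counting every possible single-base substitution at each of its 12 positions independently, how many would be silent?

5

Codon 1 (GAT, Asp): 1 synonymous substitution.
Codon 2 (GAC, Asp): 1 synonymous substitution.
Codon 3 (AGA, Arg): 2 synonymous substitutions.
Codon 4 (CAC, His): 1 synonymous substitution.
Total: 1 + 1 + 2 + 1 = 5.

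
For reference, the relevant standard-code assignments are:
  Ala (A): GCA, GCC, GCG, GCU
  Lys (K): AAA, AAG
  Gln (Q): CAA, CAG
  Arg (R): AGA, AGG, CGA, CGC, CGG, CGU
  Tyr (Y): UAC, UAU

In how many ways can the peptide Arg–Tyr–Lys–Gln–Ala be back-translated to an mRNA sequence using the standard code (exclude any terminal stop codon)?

192

Arg: 6 codons.
Tyr: 2 codons.
Lys: 2 codons.
Gln: 2 codons.
Ala: 4 codons.
6 × 2 × 2 × 2 × 4 = 192.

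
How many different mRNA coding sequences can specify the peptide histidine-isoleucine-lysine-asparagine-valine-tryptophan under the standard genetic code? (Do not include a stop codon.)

His: 2 codons.
Ile: 3 codons.
Lys: 2 codons.
Asn: 2 codons.
Val: 4 codons.
Trp: 1 codon.
2 × 3 × 2 × 2 × 4 × 1 = 96.

96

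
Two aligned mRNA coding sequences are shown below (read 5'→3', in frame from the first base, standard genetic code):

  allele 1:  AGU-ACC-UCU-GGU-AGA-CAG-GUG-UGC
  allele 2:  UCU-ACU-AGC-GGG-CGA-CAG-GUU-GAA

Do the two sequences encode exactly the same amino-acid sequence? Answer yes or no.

Codon 1: AGU Ser / UCU Ser — synonymous.
Codon 2: ACC Thr / ACU Thr — synonymous.
Codon 3: UCU Ser / AGC Ser — synonymous.
Codon 4: GGU Gly / GGG Gly — synonymous.
Codon 5: AGA Arg / CGA Arg — synonymous.
Codon 6: CAG Gln / CAG Gln — identical.
Codon 7: GUG Val / GUU Val — synonymous.
Codon 8: UGC Cys / GAA Glu — nonsynonymous.
Nonsynonymous differences: 1 → different protein.

no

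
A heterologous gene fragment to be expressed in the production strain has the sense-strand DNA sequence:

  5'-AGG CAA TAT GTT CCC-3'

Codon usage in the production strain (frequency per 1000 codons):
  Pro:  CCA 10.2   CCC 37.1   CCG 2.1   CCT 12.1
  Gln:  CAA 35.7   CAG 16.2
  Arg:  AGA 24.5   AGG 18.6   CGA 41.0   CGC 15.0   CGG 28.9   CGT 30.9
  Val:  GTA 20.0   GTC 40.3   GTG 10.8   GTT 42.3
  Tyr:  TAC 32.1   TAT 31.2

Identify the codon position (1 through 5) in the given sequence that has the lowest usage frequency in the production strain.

Codon 1 AGG (Arg): 18.6 per 1000.
Codon 2 CAA (Gln): 35.7 per 1000.
Codon 3 TAT (Tyr): 31.2 per 1000.
Codon 4 GTT (Val): 42.3 per 1000.
Codon 5 CCC (Pro): 37.1 per 1000.
Lowest frequency is 18.6 at codon 1.

1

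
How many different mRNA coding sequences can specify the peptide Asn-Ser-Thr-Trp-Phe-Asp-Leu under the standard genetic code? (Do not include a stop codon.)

Asn: 2 codons.
Ser: 6 codons.
Thr: 4 codons.
Trp: 1 codon.
Phe: 2 codons.
Asp: 2 codons.
Leu: 6 codons.
2 × 6 × 4 × 1 × 2 × 2 × 6 = 1152.

1152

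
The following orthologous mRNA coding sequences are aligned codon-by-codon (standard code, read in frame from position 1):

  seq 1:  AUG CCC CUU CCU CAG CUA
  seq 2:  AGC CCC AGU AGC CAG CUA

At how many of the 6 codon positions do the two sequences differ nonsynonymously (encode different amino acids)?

Codon 1: AUG Met / AGC Ser — nonsynonymous.
Codon 2: CCC Pro / CCC Pro — identical.
Codon 3: CUU Leu / AGU Ser — nonsynonymous.
Codon 4: CCU Pro / AGC Ser — nonsynonymous.
Codon 5: CAG Gln / CAG Gln — identical.
Codon 6: CUA Leu / CUA Leu — identical.
Nonsynonymous differences: 3.

3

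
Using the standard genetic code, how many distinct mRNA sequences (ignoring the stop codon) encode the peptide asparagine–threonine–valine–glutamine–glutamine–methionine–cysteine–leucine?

Asn: 2 codons.
Thr: 4 codons.
Val: 4 codons.
Gln: 2 codons.
Gln: 2 codons.
Met: 1 codon.
Cys: 2 codons.
Leu: 6 codons.
2 × 4 × 4 × 2 × 2 × 1 × 2 × 6 = 1536.

1536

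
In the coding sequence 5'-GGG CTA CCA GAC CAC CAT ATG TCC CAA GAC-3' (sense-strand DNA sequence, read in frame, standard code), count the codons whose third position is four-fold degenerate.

Codon 1 GGG (Gly): third position 4-fold.
Codon 2 CTA (Leu): third position 4-fold.
Codon 3 CCA (Pro): third position 4-fold.
Codon 4 GAC (Asp): third position 2-fold.
Codon 5 CAC (His): third position 2-fold.
Codon 6 CAT (His): third position 2-fold.
Codon 7 ATG (Met): third position 1-fold.
Codon 8 TCC (Ser): third position 4-fold.
Codon 9 CAA (Gln): third position 2-fold.
Codon 10 GAC (Asp): third position 2-fold.
Four-fold degenerate third positions: 4.

4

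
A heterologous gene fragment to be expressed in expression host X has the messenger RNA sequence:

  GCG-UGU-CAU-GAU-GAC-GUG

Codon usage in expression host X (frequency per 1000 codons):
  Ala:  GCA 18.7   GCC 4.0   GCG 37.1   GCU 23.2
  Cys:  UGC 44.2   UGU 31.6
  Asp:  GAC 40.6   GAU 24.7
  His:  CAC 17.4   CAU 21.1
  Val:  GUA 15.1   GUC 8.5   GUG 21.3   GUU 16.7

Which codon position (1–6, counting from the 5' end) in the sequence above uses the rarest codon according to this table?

Codon 1 GCG (Ala): 37.1 per 1000.
Codon 2 UGU (Cys): 31.6 per 1000.
Codon 3 CAU (His): 21.1 per 1000.
Codon 4 GAU (Asp): 24.7 per 1000.
Codon 5 GAC (Asp): 40.6 per 1000.
Codon 6 GUG (Val): 21.3 per 1000.
Lowest frequency is 21.1 at codon 3.

3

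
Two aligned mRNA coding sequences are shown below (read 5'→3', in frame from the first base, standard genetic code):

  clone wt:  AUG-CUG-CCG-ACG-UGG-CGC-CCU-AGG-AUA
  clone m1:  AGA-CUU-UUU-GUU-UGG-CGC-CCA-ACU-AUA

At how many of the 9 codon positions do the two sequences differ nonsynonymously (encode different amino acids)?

4

Codon 1: AUG Met / AGA Arg — nonsynonymous.
Codon 2: CUG Leu / CUU Leu — synonymous.
Codon 3: CCG Pro / UUU Phe — nonsynonymous.
Codon 4: ACG Thr / GUU Val — nonsynonymous.
Codon 5: UGG Trp / UGG Trp — identical.
Codon 6: CGC Arg / CGC Arg — identical.
Codon 7: CCU Pro / CCA Pro — synonymous.
Codon 8: AGG Arg / ACU Thr — nonsynonymous.
Codon 9: AUA Ile / AUA Ile — identical.
Nonsynonymous differences: 4.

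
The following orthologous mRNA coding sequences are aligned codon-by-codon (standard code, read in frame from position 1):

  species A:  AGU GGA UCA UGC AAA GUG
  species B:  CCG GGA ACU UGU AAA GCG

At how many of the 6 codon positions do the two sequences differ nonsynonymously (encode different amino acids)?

Codon 1: AGU Ser / CCG Pro — nonsynonymous.
Codon 2: GGA Gly / GGA Gly — identical.
Codon 3: UCA Ser / ACU Thr — nonsynonymous.
Codon 4: UGC Cys / UGU Cys — synonymous.
Codon 5: AAA Lys / AAA Lys — identical.
Codon 6: GUG Val / GCG Ala — nonsynonymous.
Nonsynonymous differences: 3.

3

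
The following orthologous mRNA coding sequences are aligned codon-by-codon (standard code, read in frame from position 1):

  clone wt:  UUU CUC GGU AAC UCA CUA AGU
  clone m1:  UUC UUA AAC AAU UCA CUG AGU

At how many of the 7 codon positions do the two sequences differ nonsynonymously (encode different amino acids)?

1

Codon 1: UUU Phe / UUC Phe — synonymous.
Codon 2: CUC Leu / UUA Leu — synonymous.
Codon 3: GGU Gly / AAC Asn — nonsynonymous.
Codon 4: AAC Asn / AAU Asn — synonymous.
Codon 5: UCA Ser / UCA Ser — identical.
Codon 6: CUA Leu / CUG Leu — synonymous.
Codon 7: AGU Ser / AGU Ser — identical.
Nonsynonymous differences: 1.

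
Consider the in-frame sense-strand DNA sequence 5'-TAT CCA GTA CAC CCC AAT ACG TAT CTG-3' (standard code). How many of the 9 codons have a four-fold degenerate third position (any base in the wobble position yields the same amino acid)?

Codon 1 TAT (Tyr): third position 2-fold.
Codon 2 CCA (Pro): third position 4-fold.
Codon 3 GTA (Val): third position 4-fold.
Codon 4 CAC (His): third position 2-fold.
Codon 5 CCC (Pro): third position 4-fold.
Codon 6 AAT (Asn): third position 2-fold.
Codon 7 ACG (Thr): third position 4-fold.
Codon 8 TAT (Tyr): third position 2-fold.
Codon 9 CTG (Leu): third position 4-fold.
Four-fold degenerate third positions: 5.

5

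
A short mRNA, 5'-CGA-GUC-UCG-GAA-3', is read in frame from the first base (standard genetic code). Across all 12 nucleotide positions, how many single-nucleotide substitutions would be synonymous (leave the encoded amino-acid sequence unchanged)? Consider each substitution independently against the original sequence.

Codon 1 (CGA, Arg): 4 synonymous substitutions.
Codon 2 (GUC, Val): 3 synonymous substitutions.
Codon 3 (UCG, Ser): 3 synonymous substitutions.
Codon 4 (GAA, Glu): 1 synonymous substitution.
Total: 4 + 3 + 3 + 1 = 11.

11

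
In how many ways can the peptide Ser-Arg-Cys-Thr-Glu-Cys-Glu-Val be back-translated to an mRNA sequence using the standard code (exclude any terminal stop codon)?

9216

Ser: 6 codons.
Arg: 6 codons.
Cys: 2 codons.
Thr: 4 codons.
Glu: 2 codons.
Cys: 2 codons.
Glu: 2 codons.
Val: 4 codons.
6 × 6 × 2 × 4 × 2 × 2 × 2 × 4 = 9216.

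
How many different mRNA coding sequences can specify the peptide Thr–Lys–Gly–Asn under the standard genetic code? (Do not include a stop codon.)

64

Thr: 4 codons.
Lys: 2 codons.
Gly: 4 codons.
Asn: 2 codons.
4 × 2 × 4 × 2 = 64.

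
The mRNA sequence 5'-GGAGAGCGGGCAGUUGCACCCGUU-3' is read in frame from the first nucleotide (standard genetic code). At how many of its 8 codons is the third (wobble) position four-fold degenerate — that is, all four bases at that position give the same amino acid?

Codon 1 GGA (Gly): third position 4-fold.
Codon 2 GAG (Glu): third position 2-fold.
Codon 3 CGG (Arg): third position 4-fold.
Codon 4 GCA (Ala): third position 4-fold.
Codon 5 GUU (Val): third position 4-fold.
Codon 6 GCA (Ala): third position 4-fold.
Codon 7 CCC (Pro): third position 4-fold.
Codon 8 GUU (Val): third position 4-fold.
Four-fold degenerate third positions: 7.

7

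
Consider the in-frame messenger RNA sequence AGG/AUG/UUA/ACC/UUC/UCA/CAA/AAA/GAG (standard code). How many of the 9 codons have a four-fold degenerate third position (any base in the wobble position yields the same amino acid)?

Codon 1 AGG (Arg): third position 2-fold.
Codon 2 AUG (Met): third position 1-fold.
Codon 3 UUA (Leu): third position 2-fold.
Codon 4 ACC (Thr): third position 4-fold.
Codon 5 UUC (Phe): third position 2-fold.
Codon 6 UCA (Ser): third position 4-fold.
Codon 7 CAA (Gln): third position 2-fold.
Codon 8 AAA (Lys): third position 2-fold.
Codon 9 GAG (Glu): third position 2-fold.
Four-fold degenerate third positions: 2.

2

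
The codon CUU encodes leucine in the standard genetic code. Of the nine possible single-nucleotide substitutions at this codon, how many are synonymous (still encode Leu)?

Position 1: none → 0 synonymous.
Position 2: none → 0 synonymous.
Position 3: CUC, CUA, CUG → 3 synonymous.
Total: 0 + 0 + 3 = 3.

3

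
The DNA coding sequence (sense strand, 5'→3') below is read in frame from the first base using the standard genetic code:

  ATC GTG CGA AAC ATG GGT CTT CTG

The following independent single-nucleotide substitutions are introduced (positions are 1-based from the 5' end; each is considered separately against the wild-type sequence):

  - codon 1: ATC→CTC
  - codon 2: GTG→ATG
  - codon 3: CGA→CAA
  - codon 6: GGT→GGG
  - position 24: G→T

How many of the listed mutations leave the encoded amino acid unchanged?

Codon 1: ATC (Ile) → CTC (Leu) — missense.
Codon 2: GTG (Val) → ATG (Met) — missense.
Codon 3: CGA (Arg) → CAA (Gln) — missense.
Codon 6: GGT (Gly) → GGG (Gly) — synonymous.
Codon 8: CTG (Leu) → CTT (Leu) — synonymous.
Synonymous: 2 of 5.

2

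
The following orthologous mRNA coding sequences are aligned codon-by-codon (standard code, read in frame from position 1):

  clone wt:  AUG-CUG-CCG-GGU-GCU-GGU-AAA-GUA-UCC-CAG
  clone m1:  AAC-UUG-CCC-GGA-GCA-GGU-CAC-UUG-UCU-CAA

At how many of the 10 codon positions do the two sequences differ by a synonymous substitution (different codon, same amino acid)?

6

Codon 1: AUG Met / AAC Asn — nonsynonymous.
Codon 2: CUG Leu / UUG Leu — synonymous.
Codon 3: CCG Pro / CCC Pro — synonymous.
Codon 4: GGU Gly / GGA Gly — synonymous.
Codon 5: GCU Ala / GCA Ala — synonymous.
Codon 6: GGU Gly / GGU Gly — identical.
Codon 7: AAA Lys / CAC His — nonsynonymous.
Codon 8: GUA Val / UUG Leu — nonsynonymous.
Codon 9: UCC Ser / UCU Ser — synonymous.
Codon 10: CAG Gln / CAA Gln — synonymous.
Synonymous differences: 6.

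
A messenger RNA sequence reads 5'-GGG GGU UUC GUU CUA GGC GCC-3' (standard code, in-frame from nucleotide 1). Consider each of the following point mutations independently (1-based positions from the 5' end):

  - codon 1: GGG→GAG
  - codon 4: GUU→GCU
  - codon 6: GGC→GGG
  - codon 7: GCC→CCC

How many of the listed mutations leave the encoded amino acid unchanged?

Codon 1: GGG (Gly) → GAG (Glu) — missense.
Codon 4: GUU (Val) → GCU (Ala) — missense.
Codon 6: GGC (Gly) → GGG (Gly) — synonymous.
Codon 7: GCC (Ala) → CCC (Pro) — missense.
Synonymous: 1 of 4.

1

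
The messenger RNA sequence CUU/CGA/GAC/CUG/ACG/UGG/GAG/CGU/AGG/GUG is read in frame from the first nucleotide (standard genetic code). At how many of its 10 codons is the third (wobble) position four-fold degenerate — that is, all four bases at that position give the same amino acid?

6

Codon 1 CUU (Leu): third position 4-fold.
Codon 2 CGA (Arg): third position 4-fold.
Codon 3 GAC (Asp): third position 2-fold.
Codon 4 CUG (Leu): third position 4-fold.
Codon 5 ACG (Thr): third position 4-fold.
Codon 6 UGG (Trp): third position 1-fold.
Codon 7 GAG (Glu): third position 2-fold.
Codon 8 CGU (Arg): third position 4-fold.
Codon 9 AGG (Arg): third position 2-fold.
Codon 10 GUG (Val): third position 4-fold.
Four-fold degenerate third positions: 6.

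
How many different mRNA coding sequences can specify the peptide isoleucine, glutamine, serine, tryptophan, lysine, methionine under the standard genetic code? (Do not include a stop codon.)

Ile: 3 codons.
Gln: 2 codons.
Ser: 6 codons.
Trp: 1 codon.
Lys: 2 codons.
Met: 1 codon.
3 × 2 × 6 × 1 × 2 × 1 = 72.

72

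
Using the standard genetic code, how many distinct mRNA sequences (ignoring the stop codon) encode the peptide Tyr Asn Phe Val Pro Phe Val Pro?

4096

Tyr: 2 codons.
Asn: 2 codons.
Phe: 2 codons.
Val: 4 codons.
Pro: 4 codons.
Phe: 2 codons.
Val: 4 codons.
Pro: 4 codons.
2 × 2 × 2 × 4 × 4 × 2 × 4 × 4 = 4096.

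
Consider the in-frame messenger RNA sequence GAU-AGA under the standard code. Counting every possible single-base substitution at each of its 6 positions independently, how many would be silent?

Codon 1 (GAU, Asp): 1 synonymous substitution.
Codon 2 (AGA, Arg): 2 synonymous substitutions.
Total: 1 + 2 = 3.

3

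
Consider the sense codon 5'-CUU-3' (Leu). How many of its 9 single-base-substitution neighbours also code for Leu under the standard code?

Position 1: none → 0 synonymous.
Position 2: none → 0 synonymous.
Position 3: CUC, CUA, CUG → 3 synonymous.
Total: 0 + 0 + 3 = 3.

3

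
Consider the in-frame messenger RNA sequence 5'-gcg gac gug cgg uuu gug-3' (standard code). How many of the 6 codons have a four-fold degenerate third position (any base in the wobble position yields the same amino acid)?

Codon 1 GCG (Ala): third position 4-fold.
Codon 2 GAC (Asp): third position 2-fold.
Codon 3 GUG (Val): third position 4-fold.
Codon 4 CGG (Arg): third position 4-fold.
Codon 5 UUU (Phe): third position 2-fold.
Codon 6 GUG (Val): third position 4-fold.
Four-fold degenerate third positions: 4.

4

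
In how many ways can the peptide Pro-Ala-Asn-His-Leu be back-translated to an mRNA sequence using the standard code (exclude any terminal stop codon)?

384

Pro: 4 codons.
Ala: 4 codons.
Asn: 2 codons.
His: 2 codons.
Leu: 6 codons.
4 × 4 × 2 × 2 × 6 = 384.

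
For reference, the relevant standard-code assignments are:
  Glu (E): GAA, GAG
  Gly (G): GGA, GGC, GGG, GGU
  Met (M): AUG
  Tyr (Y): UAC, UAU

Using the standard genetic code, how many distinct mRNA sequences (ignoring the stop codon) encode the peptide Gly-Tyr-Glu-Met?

16

Gly: 4 codons.
Tyr: 2 codons.
Glu: 2 codons.
Met: 1 codon.
4 × 2 × 2 × 1 = 16.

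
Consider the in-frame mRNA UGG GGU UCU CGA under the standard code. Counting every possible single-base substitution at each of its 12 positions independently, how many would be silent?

Codon 1 (UGG, Trp): 0 synonymous substitutions.
Codon 2 (GGU, Gly): 3 synonymous substitutions.
Codon 3 (UCU, Ser): 3 synonymous substitutions.
Codon 4 (CGA, Arg): 4 synonymous substitutions.
Total: 0 + 3 + 3 + 4 = 10.

10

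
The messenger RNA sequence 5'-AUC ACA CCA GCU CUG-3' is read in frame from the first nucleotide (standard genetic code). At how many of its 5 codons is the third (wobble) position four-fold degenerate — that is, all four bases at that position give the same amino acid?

Codon 1 AUC (Ile): third position 3-fold.
Codon 2 ACA (Thr): third position 4-fold.
Codon 3 CCA (Pro): third position 4-fold.
Codon 4 GCU (Ala): third position 4-fold.
Codon 5 CUG (Leu): third position 4-fold.
Four-fold degenerate third positions: 4.

4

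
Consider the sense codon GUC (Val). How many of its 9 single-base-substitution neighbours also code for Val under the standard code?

Position 1: none → 0 synonymous.
Position 2: none → 0 synonymous.
Position 3: GUU, GUA, GUG → 3 synonymous.
Total: 0 + 0 + 3 = 3.

3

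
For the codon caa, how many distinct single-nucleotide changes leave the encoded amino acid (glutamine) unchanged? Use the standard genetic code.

1

Position 1: none → 0 synonymous.
Position 2: none → 0 synonymous.
Position 3: CAG → 1 synonymous.
Total: 0 + 0 + 1 = 1.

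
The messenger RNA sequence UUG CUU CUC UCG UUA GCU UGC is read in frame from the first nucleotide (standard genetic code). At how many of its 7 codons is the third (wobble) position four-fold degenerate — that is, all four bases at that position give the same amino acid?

Codon 1 UUG (Leu): third position 2-fold.
Codon 2 CUU (Leu): third position 4-fold.
Codon 3 CUC (Leu): third position 4-fold.
Codon 4 UCG (Ser): third position 4-fold.
Codon 5 UUA (Leu): third position 2-fold.
Codon 6 GCU (Ala): third position 4-fold.
Codon 7 UGC (Cys): third position 2-fold.
Four-fold degenerate third positions: 4.

4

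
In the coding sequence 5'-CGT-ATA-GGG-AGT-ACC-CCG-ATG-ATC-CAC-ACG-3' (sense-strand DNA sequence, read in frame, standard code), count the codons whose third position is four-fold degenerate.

Codon 1 CGT (Arg): third position 4-fold.
Codon 2 ATA (Ile): third position 3-fold.
Codon 3 GGG (Gly): third position 4-fold.
Codon 4 AGT (Ser): third position 2-fold.
Codon 5 ACC (Thr): third position 4-fold.
Codon 6 CCG (Pro): third position 4-fold.
Codon 7 ATG (Met): third position 1-fold.
Codon 8 ATC (Ile): third position 3-fold.
Codon 9 CAC (His): third position 2-fold.
Codon 10 ACG (Thr): third position 4-fold.
Four-fold degenerate third positions: 5.

5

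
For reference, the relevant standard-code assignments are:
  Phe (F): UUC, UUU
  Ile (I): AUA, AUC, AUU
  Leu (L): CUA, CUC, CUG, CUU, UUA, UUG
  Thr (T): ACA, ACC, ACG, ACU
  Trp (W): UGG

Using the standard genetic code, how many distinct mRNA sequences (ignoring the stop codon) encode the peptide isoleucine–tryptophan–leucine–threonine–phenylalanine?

Ile: 3 codons.
Trp: 1 codon.
Leu: 6 codons.
Thr: 4 codons.
Phe: 2 codons.
3 × 1 × 6 × 4 × 2 = 144.

144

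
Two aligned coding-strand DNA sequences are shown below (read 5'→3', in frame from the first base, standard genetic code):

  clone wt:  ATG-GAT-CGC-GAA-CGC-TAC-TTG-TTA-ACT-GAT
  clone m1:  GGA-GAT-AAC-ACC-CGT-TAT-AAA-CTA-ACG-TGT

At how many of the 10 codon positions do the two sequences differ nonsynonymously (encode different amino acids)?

Codon 1: ATG Met / GGA Gly — nonsynonymous.
Codon 2: GAT Asp / GAT Asp — identical.
Codon 3: CGC Arg / AAC Asn — nonsynonymous.
Codon 4: GAA Glu / ACC Thr — nonsynonymous.
Codon 5: CGC Arg / CGT Arg — synonymous.
Codon 6: TAC Tyr / TAT Tyr — synonymous.
Codon 7: TTG Leu / AAA Lys — nonsynonymous.
Codon 8: TTA Leu / CTA Leu — synonymous.
Codon 9: ACT Thr / ACG Thr — synonymous.
Codon 10: GAT Asp / TGT Cys — nonsynonymous.
Nonsynonymous differences: 5.

5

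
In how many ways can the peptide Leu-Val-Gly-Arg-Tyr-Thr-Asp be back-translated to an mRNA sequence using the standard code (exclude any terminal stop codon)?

Leu: 6 codons.
Val: 4 codons.
Gly: 4 codons.
Arg: 6 codons.
Tyr: 2 codons.
Thr: 4 codons.
Asp: 2 codons.
6 × 4 × 4 × 6 × 2 × 4 × 2 = 9216.

9216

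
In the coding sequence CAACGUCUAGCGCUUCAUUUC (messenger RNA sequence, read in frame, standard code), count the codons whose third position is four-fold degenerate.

4

Codon 1 CAA (Gln): third position 2-fold.
Codon 2 CGU (Arg): third position 4-fold.
Codon 3 CUA (Leu): third position 4-fold.
Codon 4 GCG (Ala): third position 4-fold.
Codon 5 CUU (Leu): third position 4-fold.
Codon 6 CAU (His): third position 2-fold.
Codon 7 UUC (Phe): third position 2-fold.
Four-fold degenerate third positions: 4.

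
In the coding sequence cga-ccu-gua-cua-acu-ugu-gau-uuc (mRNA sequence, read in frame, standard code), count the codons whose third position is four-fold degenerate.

Codon 1 CGA (Arg): third position 4-fold.
Codon 2 CCU (Pro): third position 4-fold.
Codon 3 GUA (Val): third position 4-fold.
Codon 4 CUA (Leu): third position 4-fold.
Codon 5 ACU (Thr): third position 4-fold.
Codon 6 UGU (Cys): third position 2-fold.
Codon 7 GAU (Asp): third position 2-fold.
Codon 8 UUC (Phe): third position 2-fold.
Four-fold degenerate third positions: 5.

5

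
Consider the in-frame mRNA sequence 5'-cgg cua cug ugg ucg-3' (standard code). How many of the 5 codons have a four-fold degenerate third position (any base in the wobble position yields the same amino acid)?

4

Codon 1 CGG (Arg): third position 4-fold.
Codon 2 CUA (Leu): third position 4-fold.
Codon 3 CUG (Leu): third position 4-fold.
Codon 4 UGG (Trp): third position 1-fold.
Codon 5 UCG (Ser): third position 4-fold.
Four-fold degenerate third positions: 4.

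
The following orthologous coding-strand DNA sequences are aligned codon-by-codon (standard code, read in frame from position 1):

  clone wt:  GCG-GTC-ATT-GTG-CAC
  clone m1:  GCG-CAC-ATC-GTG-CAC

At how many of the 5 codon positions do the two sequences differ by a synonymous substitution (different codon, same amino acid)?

1

Codon 1: GCG Ala / GCG Ala — identical.
Codon 2: GTC Val / CAC His — nonsynonymous.
Codon 3: ATT Ile / ATC Ile — synonymous.
Codon 4: GTG Val / GTG Val — identical.
Codon 5: CAC His / CAC His — identical.
Synonymous differences: 1.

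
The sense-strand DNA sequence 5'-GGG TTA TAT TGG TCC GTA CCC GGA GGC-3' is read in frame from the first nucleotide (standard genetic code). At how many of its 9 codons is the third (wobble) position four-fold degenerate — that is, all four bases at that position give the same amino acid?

Codon 1 GGG (Gly): third position 4-fold.
Codon 2 TTA (Leu): third position 2-fold.
Codon 3 TAT (Tyr): third position 2-fold.
Codon 4 TGG (Trp): third position 1-fold.
Codon 5 TCC (Ser): third position 4-fold.
Codon 6 GTA (Val): third position 4-fold.
Codon 7 CCC (Pro): third position 4-fold.
Codon 8 GGA (Gly): third position 4-fold.
Codon 9 GGC (Gly): third position 4-fold.
Four-fold degenerate third positions: 6.

6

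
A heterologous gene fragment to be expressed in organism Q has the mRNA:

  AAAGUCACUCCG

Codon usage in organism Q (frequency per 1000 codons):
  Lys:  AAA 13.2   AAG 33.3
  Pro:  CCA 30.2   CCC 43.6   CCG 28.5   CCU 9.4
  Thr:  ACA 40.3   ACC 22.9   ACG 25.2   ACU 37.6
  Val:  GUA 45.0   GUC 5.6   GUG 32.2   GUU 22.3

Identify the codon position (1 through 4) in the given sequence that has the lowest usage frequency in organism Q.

2

Codon 1 AAA (Lys): 13.2 per 1000.
Codon 2 GUC (Val): 5.6 per 1000.
Codon 3 ACU (Thr): 37.6 per 1000.
Codon 4 CCG (Pro): 28.5 per 1000.
Lowest frequency is 5.6 at codon 2.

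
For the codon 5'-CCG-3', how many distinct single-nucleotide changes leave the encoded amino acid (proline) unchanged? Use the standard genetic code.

Position 1: none → 0 synonymous.
Position 2: none → 0 synonymous.
Position 3: CCU, CCC, CCA → 3 synonymous.
Total: 0 + 0 + 3 = 3.

3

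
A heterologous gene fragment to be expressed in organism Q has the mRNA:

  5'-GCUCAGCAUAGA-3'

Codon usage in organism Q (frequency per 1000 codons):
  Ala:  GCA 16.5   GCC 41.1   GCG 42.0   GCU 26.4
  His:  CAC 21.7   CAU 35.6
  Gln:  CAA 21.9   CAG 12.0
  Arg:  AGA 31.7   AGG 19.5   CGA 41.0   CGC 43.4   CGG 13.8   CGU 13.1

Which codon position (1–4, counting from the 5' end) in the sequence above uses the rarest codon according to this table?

Codon 1 GCU (Ala): 26.4 per 1000.
Codon 2 CAG (Gln): 12.0 per 1000.
Codon 3 CAU (His): 35.6 per 1000.
Codon 4 AGA (Arg): 31.7 per 1000.
Lowest frequency is 12.0 at codon 2.

2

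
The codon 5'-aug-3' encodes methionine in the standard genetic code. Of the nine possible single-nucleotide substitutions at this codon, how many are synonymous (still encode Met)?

0

Position 1: none → 0 synonymous.
Position 2: none → 0 synonymous.
Position 3: none → 0 synonymous.
Total: 0 + 0 + 0 = 0.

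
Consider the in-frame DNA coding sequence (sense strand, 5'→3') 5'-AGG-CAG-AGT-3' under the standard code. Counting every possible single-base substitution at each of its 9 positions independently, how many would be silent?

Codon 1 (AGG, Arg): 2 synonymous substitutions.
Codon 2 (CAG, Gln): 1 synonymous substitution.
Codon 3 (AGT, Ser): 1 synonymous substitution.
Total: 2 + 1 + 1 = 4.

4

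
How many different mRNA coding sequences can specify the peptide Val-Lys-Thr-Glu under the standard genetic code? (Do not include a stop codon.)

Val: 4 codons.
Lys: 2 codons.
Thr: 4 codons.
Glu: 2 codons.
4 × 2 × 4 × 2 = 64.

64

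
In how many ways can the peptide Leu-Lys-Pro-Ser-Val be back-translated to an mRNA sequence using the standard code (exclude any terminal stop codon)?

Leu: 6 codons.
Lys: 2 codons.
Pro: 4 codons.
Ser: 6 codons.
Val: 4 codons.
6 × 2 × 4 × 6 × 4 = 1152.

1152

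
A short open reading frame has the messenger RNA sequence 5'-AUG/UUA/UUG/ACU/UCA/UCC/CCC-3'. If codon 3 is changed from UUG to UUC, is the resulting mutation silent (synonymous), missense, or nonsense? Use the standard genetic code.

Position 9 falls in codon 3: UUG → Leu.
After the substitution the codon is UUC → Phe.
Leu ≠ Phe, so this is a missense mutation.

missense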